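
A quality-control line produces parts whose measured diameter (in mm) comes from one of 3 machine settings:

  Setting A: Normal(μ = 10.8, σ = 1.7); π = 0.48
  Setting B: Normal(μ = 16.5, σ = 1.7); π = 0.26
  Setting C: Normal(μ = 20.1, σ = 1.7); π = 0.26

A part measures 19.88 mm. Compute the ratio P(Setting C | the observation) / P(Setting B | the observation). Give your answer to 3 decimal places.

Only the two components matter; the odds are (P(Z=i) f_i(x)) / (P(Z=j) f_j(x)).
Component likelihoods at x = 19.88 mm:
  f_A = (1/(1.7·√(2π)))·exp(−(19.88−10.8)²/(2·1.7²)) = 0.234672·exp(-14.26408) = 1.49847e-07
  f_B = (1/(1.7·√(2π)))·exp(−(19.88−16.5)²/(2·1.7²)) = 0.234672·exp(-1.97654) = 0.0325133
  f_C = (1/(1.7·√(2π)))·exp(−(19.88−20.1)²/(2·1.7²)) = 0.234672·exp(-0.00837) = 0.232715
Posterior odds = (P(Z=C)·f_C) / (P(Z=B)·f_B) = (0.26·0.232715) / (0.26·0.0325133) = 0.0605059 / 0.00845345 ≈ 7.158

7.158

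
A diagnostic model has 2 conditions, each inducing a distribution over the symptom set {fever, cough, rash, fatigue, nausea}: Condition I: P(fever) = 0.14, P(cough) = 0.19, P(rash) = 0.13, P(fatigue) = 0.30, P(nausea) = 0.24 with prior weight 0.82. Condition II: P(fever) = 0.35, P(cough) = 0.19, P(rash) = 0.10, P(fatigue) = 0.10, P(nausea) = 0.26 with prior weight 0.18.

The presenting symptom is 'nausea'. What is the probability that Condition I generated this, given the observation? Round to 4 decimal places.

0.8079

By Bayes' theorem, P(k | x) = P(Z=k) f_k(x) / Σ_j P(Z=j) f_j(x).
Evaluate each component's likelihood at the observed value:
  f_I = 0.24
  f_II = 0.26
Weight by the priors:
  P(Z=I)·f_I = 0.82 × 0.24 = 0.1968
  P(Z=II)·f_II = 0.18 × 0.26 = 0.0468
Sum: 0.1968 + 0.0468 = 0.2436
P(Condition I | data) ≈ 0.8079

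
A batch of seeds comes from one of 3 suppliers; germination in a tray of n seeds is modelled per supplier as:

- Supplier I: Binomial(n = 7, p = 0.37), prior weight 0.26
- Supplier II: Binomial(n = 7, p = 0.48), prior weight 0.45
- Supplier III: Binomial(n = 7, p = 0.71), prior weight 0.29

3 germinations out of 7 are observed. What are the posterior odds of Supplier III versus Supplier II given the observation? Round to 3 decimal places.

Only the two components matter; the odds are (w_i f_i(x)) / (w_j f_j(x)).
Binomial probabilities:
  f_I = C(7,3)·0.37^3·0.63^4 = 35·0.050653·0.15753 = 0.279277
  f_II = C(7,3)·0.48^3·0.52^4 = 35·0.110592·0.0731162 = 0.283012
  f_III = C(7,3)·0.71^3·0.29^4 = 35·0.357911·0.00707281 = 0.0886003
Posterior odds = (w_III·f_III) / (w_II·f_II) = (0.29·0.0886003) / (0.45·0.283012) = 0.0256941 / 0.127355 ≈ 0.202

0.202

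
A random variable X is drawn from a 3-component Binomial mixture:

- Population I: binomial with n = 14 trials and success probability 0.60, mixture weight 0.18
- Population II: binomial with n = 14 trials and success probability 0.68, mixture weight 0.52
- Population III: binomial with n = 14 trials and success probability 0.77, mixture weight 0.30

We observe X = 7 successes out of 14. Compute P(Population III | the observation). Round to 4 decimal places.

P(component k | x) = π_k·f_k(x) / marginal(x), where marginal(x) = Σ_j π_j·f_j(x).
Evaluate each component's likelihood at the observed value:
  f_I = 0.157408
  f_II = 0.0792792
  f_III = 0.0187533
Weight by the priors:
  π_I·f_I = 0.18 × 0.157408 = 0.0283334
  π_II·f_II = 0.52 × 0.0792792 = 0.0412252
  π_III·f_III = 0.30 × 0.0187533 = 0.00562598
Normaliser: 0.0283334 + 0.0412252 + 0.00562598 = 0.0751846
So the posterior for Population III is 0.00562598 / 0.0751846 ≈ 0.0748.

0.0748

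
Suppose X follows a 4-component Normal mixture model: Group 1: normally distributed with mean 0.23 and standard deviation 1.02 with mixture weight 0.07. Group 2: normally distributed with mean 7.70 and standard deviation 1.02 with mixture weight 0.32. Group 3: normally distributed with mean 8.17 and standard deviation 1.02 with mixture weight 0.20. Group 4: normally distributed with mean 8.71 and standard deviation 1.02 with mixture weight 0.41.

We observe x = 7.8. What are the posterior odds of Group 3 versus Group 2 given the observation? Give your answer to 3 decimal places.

0.588

Since P(k|x) ∝ π_k f_k(x), the posterior odds are π_i f_i(x) / (π_j f_j(x)).
Normal densities:
  p_1 = (1/(1.02·√(2π)))·exp(−(7.8−0.23)²/(2·1.02²)) = 0.391120·exp(-27.53984) = 4.28459e-13
  p_2 = (1/(1.02·√(2π)))·exp(−(7.8−7.70)²/(2·1.02²)) = 0.391120·exp(-0.00481) = 0.389245
  p_3 = (1/(1.02·√(2π)))·exp(−(7.8−8.17)²/(2·1.02²)) = 0.391120·exp(-0.06579) = 0.366216
  p_4 = (1/(1.02·√(2π)))·exp(−(7.8−8.71)²/(2·1.02²)) = 0.391120·exp(-0.39797) = 0.262708
0.0732431 / 0.124558 ≈ 0.588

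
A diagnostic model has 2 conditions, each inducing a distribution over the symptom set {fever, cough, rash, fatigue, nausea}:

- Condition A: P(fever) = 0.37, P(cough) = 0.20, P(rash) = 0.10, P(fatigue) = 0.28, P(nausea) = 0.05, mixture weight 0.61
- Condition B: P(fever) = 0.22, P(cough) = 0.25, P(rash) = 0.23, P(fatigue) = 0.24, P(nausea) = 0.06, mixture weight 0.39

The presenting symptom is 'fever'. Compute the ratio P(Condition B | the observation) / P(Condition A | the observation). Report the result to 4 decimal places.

0.3802

Since P(k|x) ∝ w_k f_k(x), the posterior odds are w_i f_i(x) / (w_j f_j(x)).
Evaluate each component's likelihood at the observed value:
  L_A = P(fever | comp) = 0.37
  L_B = P(fever | comp) = 0.22
Posterior odds = (w_B·L_B) / (w_A·L_A) = (0.39·0.22) / (0.61·0.37) = 0.0858 / 0.2257 ≈ 0.3802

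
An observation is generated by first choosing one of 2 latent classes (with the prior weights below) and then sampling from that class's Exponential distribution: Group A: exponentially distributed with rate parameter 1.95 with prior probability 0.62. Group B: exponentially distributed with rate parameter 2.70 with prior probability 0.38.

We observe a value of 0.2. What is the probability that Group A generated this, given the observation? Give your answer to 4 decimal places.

0.5779

The responsibility of component k is π_k f_k(x) divided by Σ_j π_j f_j(x).
Component likelihoods at x = 0.2:
  f_A = 1.32026
  f_B = 1.57342
Prior × likelihood for each component:
  π_A·f_A = 0.62 × 1.32026 = 0.818562
  π_B·f_B = 0.38 × 1.57342 = 0.5979
Evidence: 0.818562 + 0.5979 = 1.41646
P(Group A | data) = 0.818562 / 1.41646 ≈ 0.5779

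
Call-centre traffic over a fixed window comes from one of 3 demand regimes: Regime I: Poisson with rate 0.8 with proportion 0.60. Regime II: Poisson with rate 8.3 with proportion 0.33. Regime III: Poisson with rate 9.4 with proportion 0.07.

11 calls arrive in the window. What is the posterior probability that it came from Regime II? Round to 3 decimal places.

0.783

P(component k | x) = w_k·f_k(x) / marginal(x), where marginal(x) = Σ_j w_j·f_j(x).
Evaluate each component's likelihood at the observed value:
  L_I = e^(−0.8)·0.8^11/11! = 9.66938e-10
  L_II = e^(−8.3)·8.3^11/11! = 0.0801787
  L_III = e^(−9.4)·9.4^11/11! = 0.104926
Prior × likelihood for each component:
  w_I·L_I = 0.60 × 9.66938e-10 = 5.80163e-10
  w_II·L_II = 0.33 × 0.0801787 = 0.026459
  w_III·L_III = 0.07 × 0.104926 = 0.00734481
Marginal: 5.80163e-10 + 0.026459 + 0.00734481 = 0.0338038
So the posterior for Regime II is 0.026459 / 0.0338038 ≈ 0.783.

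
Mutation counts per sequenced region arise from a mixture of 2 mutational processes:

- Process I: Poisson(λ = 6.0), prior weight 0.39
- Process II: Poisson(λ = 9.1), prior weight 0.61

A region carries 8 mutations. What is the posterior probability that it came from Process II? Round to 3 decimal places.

P(component k | x) = π_k·f_k(x) / marginal(x), where marginal(x) = Σ_j π_j·f_j(x).
Component likelihoods at x = 8 mutations:
  L_I = e^(−6.0)·6.0^8/8! = 0.103258
  L_II = e^(−9.1)·9.1^8/8! = 0.130236
Prior × likelihood for each component:
  π_I·L_I = 0.39 × 0.103258 = 0.0402705
  π_II·L_II = 0.61 × 0.130236 = 0.0794439
Sum: 0.0402705 + 0.0794439 = 0.119714
So the posterior for Process II is 0.0794439 / 0.119714 ≈ 0.664.

0.664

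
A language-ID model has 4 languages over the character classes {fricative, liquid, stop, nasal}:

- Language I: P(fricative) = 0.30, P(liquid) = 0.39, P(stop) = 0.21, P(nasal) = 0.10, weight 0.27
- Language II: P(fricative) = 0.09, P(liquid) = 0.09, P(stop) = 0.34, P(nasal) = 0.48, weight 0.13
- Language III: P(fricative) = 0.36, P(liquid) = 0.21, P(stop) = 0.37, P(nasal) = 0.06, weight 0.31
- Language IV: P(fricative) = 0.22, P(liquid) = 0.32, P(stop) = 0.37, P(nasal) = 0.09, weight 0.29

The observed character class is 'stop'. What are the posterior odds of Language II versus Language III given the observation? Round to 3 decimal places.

The posterior odds equal the prior odds times the likelihood ratio: (π_i/π_j)·(f_i(x)/f_j(x)).
Categorical probabilities:
  f_I = 0.21
  f_II = 0.34
  f_III = 0.37
  f_IV = 0.37
Posterior odds = (π_II·f_II) / (π_III·f_III) = (0.13·0.34) / (0.31·0.37) = 0.0442 / 0.1147 ≈ 0.385

0.385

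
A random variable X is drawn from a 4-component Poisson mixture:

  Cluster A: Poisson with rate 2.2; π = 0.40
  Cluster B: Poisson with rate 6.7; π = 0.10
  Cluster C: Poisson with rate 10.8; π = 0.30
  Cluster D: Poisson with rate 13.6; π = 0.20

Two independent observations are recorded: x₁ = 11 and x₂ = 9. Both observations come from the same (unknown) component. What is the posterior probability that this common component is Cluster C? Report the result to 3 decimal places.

0.749

By Bayes' theorem, P(k | x) = π_k f_k(x) / Σ_j π_j f_j(x).
Since both observations come from the same component, the likelihood for component k is f_k(x₁)·f_k(x₂).
  p_A = [e^(−2.2)·2.2^11/11! = 1.62198e-05] × [0.000368632] = 5.97915e-09
  p_B = [e^(−6.7)·6.7^11/11! = 0.0376612] × [0.0922863] = 0.00347561
  p_C = [e^(−10.8)·10.8^11/11! = 0.119159] × [0.112375] = 0.0133905
  p_D = [e^(−13.6)·13.6^11/11! = 0.0914887] × [0.0544104] = 0.00497794
Prior × likelihood for each component:
  π_A·p_A = 0.40 × 5.97915e-09 = 2.39166e-09
  π_B·p_B = 0.10 × 0.00347561 = 0.000347561
  π_C·p_C = 0.30 × 0.0133905 = 0.00401714
  π_D·p_D = 0.20 × 0.00497794 = 0.000995588
Denominator: 2.39166e-09 + 0.000347561 + 0.00401714 + 0.000995588 = 0.00536029
So the posterior for Cluster C is 0.00401714 / 0.00536029 ≈ 0.749.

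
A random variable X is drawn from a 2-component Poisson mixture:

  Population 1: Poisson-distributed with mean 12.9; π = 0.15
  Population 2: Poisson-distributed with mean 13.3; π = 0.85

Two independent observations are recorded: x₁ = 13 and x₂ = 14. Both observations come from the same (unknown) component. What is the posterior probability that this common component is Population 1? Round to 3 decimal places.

P(component k | x) = π_k·f_k(x) / marginal(x), where marginal(x) = Σ_j π_j·f_j(x).
Since both observations come from the same component, the likelihood for component k is f_k(x₁)·f_k(x₂).
  p_1 = [0.109897] × [0.101263] = 0.0111285
  p_2 = [0.109566] × [0.104087] = 0.0114044
Multiply by the mixture weights:
  π_1·p_1 = 0.15 × 0.0111285 = 0.00166927
  π_2·p_2 = 0.85 × 0.0114044 = 0.00969374
Normaliser: 0.00166927 + 0.00969374 = 0.011363
P(Population 1 | x₁,x₂) = 0.00166927 / 0.011363 ≈ 0.147

0.147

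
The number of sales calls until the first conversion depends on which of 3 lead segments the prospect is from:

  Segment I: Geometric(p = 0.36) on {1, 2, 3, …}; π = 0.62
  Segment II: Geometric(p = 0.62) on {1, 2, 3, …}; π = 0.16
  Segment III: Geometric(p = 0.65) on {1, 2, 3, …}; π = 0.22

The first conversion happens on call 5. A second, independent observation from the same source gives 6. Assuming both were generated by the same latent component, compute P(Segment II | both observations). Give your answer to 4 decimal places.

0.0069

By Bayes' theorem, P(k | x) = P(Z=k) f_k(x) / Σ_j P(Z=j) f_j(x).
Since both observations come from the same component, the likelihood for component k is f_k(x₁)·f_k(x₂).
  p_I = [0.36·(1−0.36)^4 = 0.36·0.167772 = 0.060398] × [0.0386547] = 0.00233467
  p_II = [0.62·(1−0.62)^4 = 0.62·0.0208514 = 0.0129278] × [0.00491258] = 6.35091e-05
  p_III = [0.65·(1−0.65)^4 = 0.65·0.0150062 = 0.00975406] × [0.00341392] = 3.32996e-05
Multiply by the mixture weights:
  P(Z=I)·p_I = 0.62 × 0.00233467 = 0.00144749
  P(Z=II)·p_II = 0.16 × 6.35091e-05 = 1.01615e-05
  P(Z=III)·p_III = 0.22 × 3.32996e-05 = 7.32591e-06
Sum: 0.00144749 + 1.01615e-05 + 7.32591e-06 = 0.00146498
P(Segment II | data) ≈ 0.0069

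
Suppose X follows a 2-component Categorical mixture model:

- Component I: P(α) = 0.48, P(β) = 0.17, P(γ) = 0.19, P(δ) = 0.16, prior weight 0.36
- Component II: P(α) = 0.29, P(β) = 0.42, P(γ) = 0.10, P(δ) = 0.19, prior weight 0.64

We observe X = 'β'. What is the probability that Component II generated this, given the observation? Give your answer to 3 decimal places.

0.815

Apply Bayes' rule: the posterior for each component is proportional to its prior times its likelihood at x.
Categorical probabilities:
  L_I = P(β | comp) = 0.17
  L_II = P(β | comp) = 0.42
Unnormalised posteriors:
  π_I·L_I = 0.36 × 0.17 = 0.0612
  π_II·L_II = 0.64 × 0.42 = 0.2688
Denominator: 0.0612 + 0.2688 = 0.33
Responsibility of Component II: 0.2688 / 0.33 ≈ 0.815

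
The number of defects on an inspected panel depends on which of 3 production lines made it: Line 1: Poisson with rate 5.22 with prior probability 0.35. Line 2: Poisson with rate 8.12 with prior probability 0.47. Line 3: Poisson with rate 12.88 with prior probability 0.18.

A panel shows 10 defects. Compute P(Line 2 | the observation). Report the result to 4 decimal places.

By Bayes' theorem, P(k | x) = π_k f_k(x) / Σ_j π_j f_j(x).
Evaluate each component's likelihood at the observed value:
  p_1 = e^(−5.22)·5.22^10/10! = 0.0223833
  p_2 = e^(−8.12)·8.12^10/10! = 0.102171
  p_3 = e^(−12.88)·12.88^10/10! = 0.0882435
Weight by the priors:
  π_1·p_1 = 0.35 × 0.0223833 = 0.00783417
  π_2·p_2 = 0.47 × 0.102171 = 0.0480202
  π_3·p_3 = 0.18 × 0.0882435 = 0.0158838
Sum: 0.00783417 + 0.0480202 + 0.0158838 = 0.0717382
P(Line 2 | x) ≈ 0.6694

0.6694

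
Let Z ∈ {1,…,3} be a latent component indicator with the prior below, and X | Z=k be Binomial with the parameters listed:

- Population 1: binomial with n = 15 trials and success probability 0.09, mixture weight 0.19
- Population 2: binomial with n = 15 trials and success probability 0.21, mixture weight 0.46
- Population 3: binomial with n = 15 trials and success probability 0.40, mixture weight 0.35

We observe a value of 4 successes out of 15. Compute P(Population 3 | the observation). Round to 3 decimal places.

Apply Bayes' rule: the posterior for each component is proportional to its prior times its likelihood at x.
Evaluate each component's likelihood at the observed value:
  p_1 = C(15,4)·0.09^4·0.91^11 = 1365·6.561e-05·0.354369 = 0.0317364
  p_2 = C(15,4)·0.21^4·0.79^11 = 1365·0.00194481·0.0747994 = 0.198567
  p_3 = C(15,4)·0.40^4·0.60^11 = 1365·0.0256·0.00362797 = 0.126776
Weight by the priors:
  π_1·p_1 = 0.19 × 0.0317364 = 0.00602992
  π_2·p_2 = 0.46 × 0.198567 = 0.091341
  π_3·p_3 = 0.35 × 0.126776 = 0.0443715
Normaliser: 0.00602992 + 0.091341 + 0.0443715 = 0.141742
P(Population 3 | the observation) = 0.0443715 / 0.141742 ≈ 0.313

0.313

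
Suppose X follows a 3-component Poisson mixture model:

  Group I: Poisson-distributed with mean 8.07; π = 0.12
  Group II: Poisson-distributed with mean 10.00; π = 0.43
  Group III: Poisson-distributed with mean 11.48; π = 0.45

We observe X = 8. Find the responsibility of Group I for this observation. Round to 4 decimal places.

P(component k | x) = w_k·f_k(x) / marginal(x), where marginal(x) = Σ_j w_j·f_j(x).
Poisson probabilities:
  p_I = e^(−8.07)·8.07^8/8! = 0.139544
  p_II = e^(−10.00)·10.00^8/8! = 0.112599
  p_III = e^(−11.48)·11.48^8/8! = 0.0773239
Prior × likelihood for each component:
  w_I·p_I = 0.12 × 0.139544 = 0.0167453
  w_II·p_II = 0.43 × 0.112599 = 0.0484176
  w_III·p_III = 0.45 × 0.0773239 = 0.0347958
Marginal: 0.0167453 + 0.0484176 + 0.0347958 = 0.0999586
So the posterior for Group I is 0.0167453 / 0.0999586 ≈ 0.1675.

0.1675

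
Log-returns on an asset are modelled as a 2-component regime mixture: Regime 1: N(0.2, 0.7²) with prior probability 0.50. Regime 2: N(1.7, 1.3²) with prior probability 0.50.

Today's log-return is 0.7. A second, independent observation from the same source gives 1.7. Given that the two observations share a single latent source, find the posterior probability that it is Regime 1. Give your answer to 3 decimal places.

By Bayes' theorem, P(k | x) = P(Z=k) f_k(x) / Σ_j P(Z=j) f_j(x).
Since both observations come from the same component, the likelihood for component k is f_k(x₁)·f_k(x₂).
  p_1 = [(1/(0.7·√(2π)))·exp(−(0.7−0.2)²/(2·0.7²)) = 0.569918·exp(-0.25510) = 0.441593] × [0.057373] = 0.0253355
  p_2 = [(1/(1.3·√(2π)))·exp(−(0.7−1.7)²/(2·1.3²)) = 0.306879·exp(-0.29586) = 0.228285] × [0.306879] = 0.0700558
Unnormalised posteriors:
  P(Z=1)·p_1 = 0.50 × 0.0253355 = 0.0126678
  P(Z=2)·p_2 = 0.50 × 0.0700558 = 0.0350279
Sum: 0.0126678 + 0.0350279 = 0.0476957
P(Regime 1 | x) = 0.0126678 / 0.0476957 ≈ 0.266

0.266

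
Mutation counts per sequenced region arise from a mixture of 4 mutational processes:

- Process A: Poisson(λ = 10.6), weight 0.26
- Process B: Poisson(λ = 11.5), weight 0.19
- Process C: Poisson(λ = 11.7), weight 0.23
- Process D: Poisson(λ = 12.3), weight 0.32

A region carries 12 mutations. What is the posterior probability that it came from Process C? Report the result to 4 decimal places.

0.2353

P(component k | x) = π_k·f_k(x) / marginal(x), where marginal(x) = Σ_j π_j·f_j(x).
Evaluate each component's likelihood at the observed value:
  L_A = 0.104668
  L_B = 0.113149
  L_C = 0.113933
  L_D = 0.113947
Weight by the priors:
  π_A·L_A = 0.26 × 0.104668 = 0.0272136
  π_B·L_B = 0.19 × 0.113149 = 0.0214983
  π_C·L_C = 0.23 × 0.113933 = 0.0262045
  π_D·L_D = 0.32 × 0.113947 = 0.036463
Sum: 0.0272136 + 0.0214983 + 0.0262045 + 0.036463 = 0.111379
So the posterior for Process C is 0.0262045 / 0.111379 ≈ 0.2353.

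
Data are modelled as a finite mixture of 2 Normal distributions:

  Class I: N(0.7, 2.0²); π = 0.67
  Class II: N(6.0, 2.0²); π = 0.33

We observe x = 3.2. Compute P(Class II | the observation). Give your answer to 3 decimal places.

0.288

P(component k | x) = π_k·f_k(x) / marginal(x), where marginal(x) = Σ_j π_j·f_j(x).
Normal densities:
  f_I = 0.0913245
  f_II = 0.0748637
Weight by the priors:
  π_I·f_I = 0.67 × 0.0913245 = 0.0611874
  π_II·f_II = 0.33 × 0.0748637 = 0.024705
Marginal: 0.0611874 + 0.024705 = 0.0858925
Responsibility of Class II: 0.024705 / 0.0858925 ≈ 0.288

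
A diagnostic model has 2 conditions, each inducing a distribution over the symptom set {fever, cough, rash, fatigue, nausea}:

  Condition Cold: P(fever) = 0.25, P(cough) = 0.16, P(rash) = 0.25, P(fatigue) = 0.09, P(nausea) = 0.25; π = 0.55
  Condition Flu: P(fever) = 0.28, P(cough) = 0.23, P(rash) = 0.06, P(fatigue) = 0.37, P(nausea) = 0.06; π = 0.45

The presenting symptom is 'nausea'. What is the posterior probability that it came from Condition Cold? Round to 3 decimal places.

0.836

P(component k | x) = π_k·f_k(x) / marginal(x), where marginal(x) = Σ_j π_j·f_j(x).
Categorical probabilities:
  L_Cold = P(nausea | comp) = 0.25
  L_Flu = P(nausea | comp) = 0.06
Unnormalised posteriors:
  π_Cold·L_Cold = 0.55 × 0.25 = 0.1375
  π_Flu·L_Flu = 0.45 × 0.06 = 0.027
Normaliser: 0.1375 + 0.027 = 0.1645
Responsibility of Condition Cold: 0.1375 / 0.1645 ≈ 0.836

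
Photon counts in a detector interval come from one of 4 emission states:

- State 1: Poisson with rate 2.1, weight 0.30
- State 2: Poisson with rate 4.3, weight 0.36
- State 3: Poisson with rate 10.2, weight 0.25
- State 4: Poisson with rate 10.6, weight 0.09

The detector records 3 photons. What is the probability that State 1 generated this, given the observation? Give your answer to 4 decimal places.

P(component k | x) = P(Z=k)·f_k(x) / marginal(x), where marginal(x) = Σ_j P(Z=j)·f_j(x).
Evaluate each component's likelihood at the observed value:
  L_1 = 0.189011
  L_2 = 0.179799
  L_3 = 0.00657424
  L_4 = 0.00494589
Weight by the priors:
  P(Z=1)·L_1 = 0.30 × 0.189011 = 0.0567034
  P(Z=2)·L_2 = 0.36 × 0.179799 = 0.0647277
  P(Z=3)·L_3 = 0.25 × 0.00657424 = 0.00164356
  P(Z=4)·L_4 = 0.09 × 0.00494589 = 0.00044513
Denominator: 0.0567034 + 0.0647277 + 0.00164356 + 0.00044513 = 0.12352
Responsibility of State 1: 0.0567034 / 0.12352 ≈ 0.4591

0.4591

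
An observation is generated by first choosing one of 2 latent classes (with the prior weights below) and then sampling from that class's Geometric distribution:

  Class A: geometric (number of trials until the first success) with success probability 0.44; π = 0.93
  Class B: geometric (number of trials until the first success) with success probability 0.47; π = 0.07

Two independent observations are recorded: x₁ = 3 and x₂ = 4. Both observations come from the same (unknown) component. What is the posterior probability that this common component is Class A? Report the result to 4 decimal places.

0.9388

Posterior ∝ prior × likelihood, so P(k | x) ∝ P(Z=k) f_k(x); normalise over all components.
Since both observations come from the same component, the likelihood for component k is f_k(x₁)·f_k(x₂).
  p_A = [0.44·(1−0.44)^2 = 0.44·0.3136 = 0.137984] × [0.077271] = 0.0106622
  p_B = [0.47·(1−0.47)^2 = 0.47·0.2809 = 0.132023] × [0.0699722] = 0.00923794
Unnormalised posteriors:
  P(Z=A)·p_A = 0.93 × 0.0106622 = 0.00991582
  P(Z=B)·p_B = 0.07 × 0.00923794 = 0.000646656
Marginal: 0.00991582 + 0.000646656 = 0.0105625
Responsibility of Class A: 0.00991582 / 0.0105625 ≈ 0.9388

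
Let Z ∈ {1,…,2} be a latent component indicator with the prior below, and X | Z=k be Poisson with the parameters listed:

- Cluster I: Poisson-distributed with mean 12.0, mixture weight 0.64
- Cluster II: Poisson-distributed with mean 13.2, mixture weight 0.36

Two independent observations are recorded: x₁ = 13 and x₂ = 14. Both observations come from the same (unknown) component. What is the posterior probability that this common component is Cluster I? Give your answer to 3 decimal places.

By Bayes' theorem, P(k | x) = π_k f_k(x) / Σ_j π_j f_j(x).
Since both observations come from the same component, the likelihood for component k is f_k(x₁)·f_k(x₂).
  L_I = [e^(−12.0)·12.0^13/13! = 0.10557] × [0.0904889] = 0.00955295
  L_II = [e^(−13.2)·13.2^13/13! = 0.109773] × [0.1035] = 0.0113614
Weight by the priors:
  π_I·L_I = 0.64 × 0.00955295 = 0.00611389
  π_II·L_II = 0.36 × 0.0113614 = 0.00409012
Denominator: 0.00611389 + 0.00409012 = 0.010204
P(Cluster I | x₁, x₂) = 0.00611389 / 0.010204 ≈ 0.599

0.599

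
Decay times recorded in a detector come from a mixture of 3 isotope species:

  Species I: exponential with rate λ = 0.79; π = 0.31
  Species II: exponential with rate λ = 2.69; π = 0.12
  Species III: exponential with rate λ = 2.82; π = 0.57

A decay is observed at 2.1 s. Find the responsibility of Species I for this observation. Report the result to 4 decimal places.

0.8954

Apply Bayes' rule: the posterior for each component is proportional to its prior times its likelihood at x.
Component likelihoods at x = 2.1 s:
  L_I = 0.15036
  L_II = 0.00947159
  L_III = 0.00755714
Unnormalised posteriors:
  P(Z=I)·L_I = 0.31 × 0.15036 = 0.0466116
  P(Z=II)·L_II = 0.12 × 0.00947159 = 0.00113659
  P(Z=III)·L_III = 0.57 × 0.00755714 = 0.00430757
Sum: 0.0466116 + 0.00113659 + 0.00430757 = 0.0520558
So the posterior for Species I is 0.0466116 / 0.0520558 ≈ 0.8954.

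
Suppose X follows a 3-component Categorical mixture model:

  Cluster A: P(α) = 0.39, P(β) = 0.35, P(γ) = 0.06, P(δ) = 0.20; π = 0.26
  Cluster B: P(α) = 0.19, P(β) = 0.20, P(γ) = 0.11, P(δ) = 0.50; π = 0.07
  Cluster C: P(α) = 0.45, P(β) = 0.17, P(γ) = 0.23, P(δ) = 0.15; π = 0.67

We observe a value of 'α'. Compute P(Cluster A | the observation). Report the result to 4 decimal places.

0.2436

Posterior ∝ prior × likelihood, so P(k | x) ∝ P(Z=k) f_k(x); normalise over all components.
Evaluate each component's likelihood at the observed value:
  f_A = 0.39
  f_B = 0.19
  f_C = 0.45
Weight by the priors:
  P(Z=A)·f_A = 0.26 × 0.39 = 0.1014
  P(Z=B)·f_B = 0.07 × 0.19 = 0.0133
  P(Z=C)·f_C = 0.67 × 0.45 = 0.3015
Marginal: 0.1014 + 0.0133 + 0.3015 = 0.4162
P(Cluster A | 'α') ≈ 0.2436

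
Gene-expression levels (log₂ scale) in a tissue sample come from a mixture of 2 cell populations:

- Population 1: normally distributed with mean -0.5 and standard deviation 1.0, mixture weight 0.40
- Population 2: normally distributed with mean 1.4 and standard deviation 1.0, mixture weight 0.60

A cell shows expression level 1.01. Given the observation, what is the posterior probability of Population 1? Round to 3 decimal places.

0.187

By Bayes' theorem, P(k | x) = w_k f_k(x) / Σ_j w_j f_j(x).
Component likelihoods at x = 1.01:
  f_1 = 0.127583
  f_2 = 0.369728
Multiply by the mixture weights:
  w_1·f_1 = 0.40 × 0.127583 = 0.0510332
  w_2·f_2 = 0.60 × 0.369728 = 0.221837
Denominator: 0.0510332 + 0.221837 = 0.27287
Responsibility of Population 1: 0.0510332 / 0.27287 ≈ 0.187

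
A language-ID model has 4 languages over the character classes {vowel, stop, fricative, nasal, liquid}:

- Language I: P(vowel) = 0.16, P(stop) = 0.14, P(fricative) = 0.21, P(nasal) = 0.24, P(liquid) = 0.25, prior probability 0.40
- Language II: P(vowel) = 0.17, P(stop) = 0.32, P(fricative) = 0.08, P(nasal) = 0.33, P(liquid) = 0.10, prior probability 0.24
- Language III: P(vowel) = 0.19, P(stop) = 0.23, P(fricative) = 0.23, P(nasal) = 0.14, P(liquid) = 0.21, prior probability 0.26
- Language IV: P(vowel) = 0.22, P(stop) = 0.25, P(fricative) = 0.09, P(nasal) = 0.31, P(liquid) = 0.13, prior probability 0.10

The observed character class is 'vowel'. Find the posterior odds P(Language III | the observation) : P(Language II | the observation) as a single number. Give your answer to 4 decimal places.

1.2108

Posterior odds = (π_i f_i(x)) / (π_j f_j(x)); the normalising sum cancels.
Categorical probabilities:
  f_I = P(vowel | comp) = 0.16
  f_II = P(vowel | comp) = 0.17
  f_III = P(vowel | comp) = 0.19
  f_IV = P(vowel | comp) = 0.22
Odds = (0.26/0.24) × (0.19/0.17) = 1.08333 × 1.11765 ≈ 1.2108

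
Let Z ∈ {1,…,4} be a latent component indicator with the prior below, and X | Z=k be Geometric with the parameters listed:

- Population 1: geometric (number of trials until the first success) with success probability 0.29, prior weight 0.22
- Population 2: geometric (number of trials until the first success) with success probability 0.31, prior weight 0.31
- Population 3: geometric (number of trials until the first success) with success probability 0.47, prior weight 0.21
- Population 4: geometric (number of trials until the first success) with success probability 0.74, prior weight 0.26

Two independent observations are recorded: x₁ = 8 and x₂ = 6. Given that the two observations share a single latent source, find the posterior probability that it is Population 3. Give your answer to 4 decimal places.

The responsibility of component k is π_k f_k(x) divided by Σ_j π_j f_j(x).
Since both observations come from the same component, the likelihood for component k is f_k(x₁)·f_k(x₂).
  f_1 = [0.0263758] × [0.0523227] = 0.00138005
  f_2 = [0.0230837] × [0.048485] = 0.00111921
  f_3 = [0.00552114] × [0.0196552] = 0.000108519
  f_4 = [5.94354e-05] × [0.000879222] = 5.22569e-08
Prior × likelihood for each component:
  π_1·f_1 = 0.22 × 0.00138005 = 0.000303612
  π_2·f_2 = 0.31 × 0.00111921 = 0.000346956
  π_3·f_3 = 0.21 × 0.000108519 = 2.2789e-05
  π_4·f_4 = 0.26 × 5.22569e-08 = 1.35868e-08
Marginal: 0.000303612 + 0.000346956 + 2.2789e-05 + 1.35868e-08 = 0.00067337
P(Population 3 | x) ≈ 0.0338

0.0338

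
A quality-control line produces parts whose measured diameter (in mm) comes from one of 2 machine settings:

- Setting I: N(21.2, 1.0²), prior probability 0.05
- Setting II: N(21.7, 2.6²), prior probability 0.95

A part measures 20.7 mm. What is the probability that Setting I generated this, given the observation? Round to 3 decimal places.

Apply Bayes' rule: the posterior for each component is proportional to its prior times its likelihood at x.
Component likelihoods at x = 20.7 mm:
  p_I = (1/(1.0·√(2π)))·exp(−(20.7−21.2)²/(2·1.0²)) = 0.398942·exp(-0.12500) = 0.352065
  p_II = (1/(2.6·√(2π)))·exp(−(20.7−21.7)²/(2·2.6²)) = 0.153439·exp(-0.07396) = 0.1425
Multiply by the mixture weights:
  π_I·p_I = 0.05 × 0.352065 = 0.0176033
  π_II·p_II = 0.95 × 0.1425 = 0.135375
Evidence: 0.0176033 + 0.135375 = 0.152978
P(Setting I | 20.7 mm) ≈ 0.115

0.115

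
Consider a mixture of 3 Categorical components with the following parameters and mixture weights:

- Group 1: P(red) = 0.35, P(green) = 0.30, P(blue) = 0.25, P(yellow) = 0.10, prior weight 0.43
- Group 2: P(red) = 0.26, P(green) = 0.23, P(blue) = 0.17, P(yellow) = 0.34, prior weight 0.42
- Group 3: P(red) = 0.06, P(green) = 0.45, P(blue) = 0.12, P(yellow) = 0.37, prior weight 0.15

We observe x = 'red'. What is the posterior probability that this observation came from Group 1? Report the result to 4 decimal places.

P(component k | x) = π_k·f_k(x) / marginal(x), where marginal(x) = Σ_j π_j·f_j(x).
Categorical probabilities:
  p_1 = 0.35
  p_2 = 0.26
  p_3 = 0.06
Unnormalised posteriors:
  π_1·p_1 = 0.43 × 0.35 = 0.1505
  π_2·p_2 = 0.42 × 0.26 = 0.1092
  π_3·p_3 = 0.15 × 0.06 = 0.009
Denominator: 0.1505 + 0.1092 + 0.009 = 0.2687
P(Group 1 | x) = 0.1505 / 0.2687 ≈ 0.5601

0.5601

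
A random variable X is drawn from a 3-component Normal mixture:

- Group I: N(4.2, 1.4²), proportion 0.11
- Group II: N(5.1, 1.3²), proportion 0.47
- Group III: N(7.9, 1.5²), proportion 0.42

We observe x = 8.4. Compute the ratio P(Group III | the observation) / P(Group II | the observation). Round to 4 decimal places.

Posterior odds = (π_i f_i(x)) / (π_j f_j(x)); the normalising sum cancels.
Component likelihoods at x = 8.4:
  p_I = 0.00316561
  p_II = 0.0122382
  p_III = 0.251589
Posterior odds = (π_III·p_III) / (π_II·p_II) = (0.42·0.251589) / (0.47·0.0122382) = 0.105667 / 0.00575194 ≈ 18.3707

18.3707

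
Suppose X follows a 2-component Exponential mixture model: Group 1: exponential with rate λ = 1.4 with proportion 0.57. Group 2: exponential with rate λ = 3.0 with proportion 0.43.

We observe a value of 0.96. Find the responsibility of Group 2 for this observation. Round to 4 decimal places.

Posterior ∝ prior × likelihood, so P(k | x) ∝ w_k f_k(x); normalise over all components.
Exponential densities:
  p_1 = 0.365121
  p_2 = 0.168404
Prior × likelihood for each component:
  w_1·p_1 = 0.57 × 0.365121 = 0.208119
  w_2·p_2 = 0.43 × 0.168404 = 0.0724138
Evidence: 0.208119 + 0.0724138 = 0.280533
P(Group 2 | data) = 0.0724138 / 0.280533 ≈ 0.2581

0.2581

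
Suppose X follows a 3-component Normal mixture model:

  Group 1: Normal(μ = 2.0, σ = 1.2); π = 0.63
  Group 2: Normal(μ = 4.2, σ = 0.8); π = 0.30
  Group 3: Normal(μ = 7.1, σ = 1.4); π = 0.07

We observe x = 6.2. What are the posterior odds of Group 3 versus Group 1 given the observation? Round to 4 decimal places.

Since P(k|x) ∝ w_k f_k(x), the posterior odds are w_i f_i(x) / (w_j f_j(x)).
Component likelihoods at x = 6.2:
  p_1 = 0.000727236
  p_2 = 0.0219104
  p_3 = 0.231762
Odds = (0.07/0.63) × (0.231762/0.000727236) = 0.111111 × 318.689 ≈ 35.4099

35.4099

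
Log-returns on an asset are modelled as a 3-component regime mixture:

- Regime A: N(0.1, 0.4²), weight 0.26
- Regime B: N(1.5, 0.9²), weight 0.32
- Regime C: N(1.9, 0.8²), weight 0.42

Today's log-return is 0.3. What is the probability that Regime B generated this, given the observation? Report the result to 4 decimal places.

0.1848

Apply Bayes' rule: the posterior for each component is proportional to its prior times its likelihood at x.
Evaluate each component's likelihood at the observed value:
  L_A = (1/(0.4·√(2π)))·exp(−(0.3−0.1)²/(2·0.4²)) = 0.997356·exp(-0.12500) = 0.880163
  L_B = (1/(0.9·√(2π)))·exp(−(0.3−1.5)²/(2·0.9²)) = 0.443269·exp(-0.88889) = 0.182233
  L_C = (1/(0.8·√(2π)))·exp(−(0.3−1.9)²/(2·0.8²)) = 0.498678·exp(-2.00000) = 0.0674887
Multiply by the mixture weights:
  π_A·L_A = 0.26 × 0.880163 = 0.228842
  π_B·L_B = 0.32 × 0.182233 = 0.0583147
  π_C·L_C = 0.42 × 0.0674887 = 0.0283453
Evidence: 0.228842 + 0.0583147 + 0.0283453 = 0.315502
So the posterior for Regime B is 0.0583147 / 0.315502 ≈ 0.1848.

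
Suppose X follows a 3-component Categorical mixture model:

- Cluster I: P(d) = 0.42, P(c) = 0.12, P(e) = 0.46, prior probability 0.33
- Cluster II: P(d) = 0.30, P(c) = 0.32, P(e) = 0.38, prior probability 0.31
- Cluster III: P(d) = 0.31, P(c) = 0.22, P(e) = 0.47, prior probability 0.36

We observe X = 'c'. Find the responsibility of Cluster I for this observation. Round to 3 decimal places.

Posterior ∝ prior × likelihood, so P(k | x) ∝ π_k f_k(x); normalise over all components.
Categorical probabilities:
  f_I = 0.12
  f_II = 0.32
  f_III = 0.22
Prior × likelihood for each component:
  π_I·f_I = 0.33 × 0.12 = 0.0396
  π_II·f_II = 0.31 × 0.32 = 0.0992
  π_III·f_III = 0.36 × 0.22 = 0.0792
Marginal: 0.0396 + 0.0992 + 0.0792 = 0.218
Responsibility of Cluster I: 0.0396 / 0.218 ≈ 0.182

0.182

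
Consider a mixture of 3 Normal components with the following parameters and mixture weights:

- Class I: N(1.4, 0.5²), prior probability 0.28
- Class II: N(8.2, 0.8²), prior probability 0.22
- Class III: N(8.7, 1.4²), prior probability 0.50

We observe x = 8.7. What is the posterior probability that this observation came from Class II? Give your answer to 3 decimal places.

Posterior ∝ prior × likelihood, so P(k | x) ∝ π_k f_k(x); normalise over all components.
Component likelihoods at x = 8.7:
  p_I = 4.1194e-47
  p_II = 0.410201
  p_III = 0.284959
Prior × likelihood for each component:
  π_I·p_I = 0.28 × 4.1194e-47 = 1.15343e-47
  π_II·p_II = 0.22 × 0.410201 = 0.0902443
  π_III·p_III = 0.50 × 0.284959 = 0.142479
Normaliser: 1.15343e-47 + 0.0902443 + 0.142479 = 0.232724
P(Class II | x) ≈ 0.388

0.388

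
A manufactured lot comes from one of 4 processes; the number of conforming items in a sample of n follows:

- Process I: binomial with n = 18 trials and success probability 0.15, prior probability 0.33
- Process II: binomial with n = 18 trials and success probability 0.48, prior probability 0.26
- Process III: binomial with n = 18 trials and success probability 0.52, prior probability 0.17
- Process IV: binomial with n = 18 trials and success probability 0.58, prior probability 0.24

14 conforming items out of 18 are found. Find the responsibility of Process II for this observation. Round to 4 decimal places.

The responsibility of component k is π_k f_k(x) divided by Σ_j π_j f_j(x).
Component likelihoods at x = 14 conforming items out of 18:
  f_I = C(18,14)·0.15^14·0.85^4 = 3060·2.91929e-12·0.522006 = 4.6631e-09
  f_II = C(18,14)·0.48^14·0.52^4 = 3060·3.44649e-05·0.0731162 = 0.00771103
  f_III = C(18,14)·0.52^14·0.48^4 = 3060·0.000105693·0.0530842 = 0.0171685
  f_IV = C(18,14)·0.58^14·0.42^4 = 3060·0.000487519·0.031117 = 0.0464206
Prior × likelihood for each component:
  π_I·f_I = 0.33 × 4.6631e-09 = 1.53882e-09
  π_II·f_II = 0.26 × 0.00771103 = 0.00200487
  π_III·f_III = 0.17 × 0.0171685 = 0.00291865
  π_IV·f_IV = 0.24 × 0.0464206 = 0.0111409
Normaliser: 1.53882e-09 + 0.00200487 + 0.00291865 + 0.0111409 = 0.0160645
Responsibility of Process II: 0.00200487 / 0.0160645 ≈ 0.1248

0.1248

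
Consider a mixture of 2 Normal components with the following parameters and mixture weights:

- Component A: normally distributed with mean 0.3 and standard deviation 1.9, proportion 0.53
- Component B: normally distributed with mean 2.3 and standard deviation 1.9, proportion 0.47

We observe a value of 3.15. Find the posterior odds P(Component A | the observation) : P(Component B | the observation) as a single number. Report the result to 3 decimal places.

The posterior odds equal the prior odds times the likelihood ratio: (π_i/π_j)·(f_i(x)/f_j(x)).
Normal densities:
  f_A = (1/(1.9·√(2π)))·exp(−(3.15−0.3)²/(2·1.9²)) = 0.209970·exp(-1.12500) = 0.0681672
  f_B = (1/(1.9·√(2π)))·exp(−(3.15−2.3)²/(2·1.9²)) = 0.209970·exp(-0.10007) = 0.189975
Posterior odds = (π_A·f_A) / (π_B·f_B) = (0.53·0.0681672) / (0.47·0.189975) = 0.0361286 / 0.0892884 ≈ 0.405

0.405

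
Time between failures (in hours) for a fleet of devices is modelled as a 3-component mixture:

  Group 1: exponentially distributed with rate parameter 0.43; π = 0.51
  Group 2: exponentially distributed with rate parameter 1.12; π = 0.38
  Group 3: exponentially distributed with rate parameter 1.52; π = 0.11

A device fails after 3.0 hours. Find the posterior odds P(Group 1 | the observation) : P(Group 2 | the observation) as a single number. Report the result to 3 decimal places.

4.083

The posterior odds equal the prior odds times the likelihood ratio: (π_i/π_j)·(f_i(x)/f_j(x)).
Exponential densities:
  L_1 = 0.43·e^(−0.43·3.0) = 0.43·e^(−1.2900) = 0.118366
  L_2 = 1.12·e^(−1.12·3.0) = 1.12·e^(−3.3600) = 0.0389035
  L_3 = 1.52·e^(−1.52·3.0) = 1.52·e^(−4.5600) = 0.0159023
Odds = (0.51/0.38) × (0.118366/0.0389035) = 1.34211 × 3.04257 ≈ 4.083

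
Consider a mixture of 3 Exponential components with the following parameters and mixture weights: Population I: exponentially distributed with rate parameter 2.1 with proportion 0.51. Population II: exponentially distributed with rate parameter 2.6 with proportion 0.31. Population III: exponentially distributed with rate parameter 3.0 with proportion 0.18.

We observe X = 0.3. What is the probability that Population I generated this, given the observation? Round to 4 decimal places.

The responsibility of component k is π_k f_k(x) divided by Σ_j π_j f_j(x).
Exponential densities:
  p_I = 2.1·e^(−2.1·0.3) = 2.1·e^(−0.6300) = 1.11844
  p_II = 2.6·e^(−2.6·0.3) = 2.6·e^(−0.7800) = 1.19186
  p_III = 3.0·e^(−3.0·0.3) = 3.0·e^(−0.9000) = 1.21971
Multiply by the mixture weights:
  π_I·p_I = 0.51 × 1.11844 = 0.570406
  π_II·p_II = 0.31 × 1.19186 = 0.369475
  π_III·p_III = 0.18 × 1.21971 = 0.219548
Denominator: 0.570406 + 0.369475 + 0.219548 = 1.15943
P(Population I | 0.3) ≈ 0.4920

0.4920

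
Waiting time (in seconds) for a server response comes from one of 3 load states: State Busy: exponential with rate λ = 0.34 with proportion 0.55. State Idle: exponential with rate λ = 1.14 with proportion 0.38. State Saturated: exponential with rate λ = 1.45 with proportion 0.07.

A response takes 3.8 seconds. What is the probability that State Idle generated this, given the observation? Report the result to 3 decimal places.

Apply Bayes' rule: the posterior for each component is proportional to its prior times its likelihood at x.
Evaluate each component's likelihood at the observed value:
  f_Busy = 0.0934051
  f_Idle = 0.014981
  f_Saturated = 0.00586686
Unnormalised posteriors:
  π_Busy·f_Busy = 0.55 × 0.0934051 = 0.0513728
  π_Idle·f_Idle = 0.38 × 0.014981 = 0.00569278
  π_Saturated·f_Saturated = 0.07 × 0.00586686 = 0.00041068
Evidence: 0.0513728 + 0.00569278 + 0.00041068 = 0.0574763
Responsibility of State Idle: 0.00569278 / 0.0574763 ≈ 0.099

0.099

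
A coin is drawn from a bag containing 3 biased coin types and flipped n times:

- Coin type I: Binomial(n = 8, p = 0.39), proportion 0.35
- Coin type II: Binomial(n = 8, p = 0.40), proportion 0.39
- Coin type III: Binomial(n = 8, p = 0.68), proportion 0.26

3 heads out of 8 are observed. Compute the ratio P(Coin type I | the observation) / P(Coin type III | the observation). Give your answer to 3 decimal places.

The posterior odds equal the prior odds times the likelihood ratio: (w_i/w_j)·(f_i(x)/f_j(x)).
Binomial probabilities:
  f_I = C(8,3)·0.39^3·0.61^5 = 56·0.059319·0.0844596 = 0.280563
  f_II = C(8,3)·0.40^3·0.60^5 = 56·0.064·0.07776 = 0.278692
  f_III = C(8,3)·0.68^3·0.32^5 = 56·0.314432·0.00335544 = 0.0590833
Posterior odds = (w_I·f_I) / (w_III·f_III) = (0.35·0.280563) / (0.26·0.0590833) = 0.0981972 / 0.0153617 ≈ 6.392

6.392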